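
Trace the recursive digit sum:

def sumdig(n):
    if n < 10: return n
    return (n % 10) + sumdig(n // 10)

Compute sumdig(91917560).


sumdig(91917560) = 0 + sumdig(9191756)
sumdig(9191756) = 6 + sumdig(919175)
sumdig(919175) = 5 + sumdig(91917)
sumdig(91917) = 7 + sumdig(9191)
sumdig(9191) = 1 + sumdig(919)
sumdig(919) = 9 + sumdig(91)
sumdig(91) = 1 + sumdig(9)
sumdig(9) = 9  (base case)
Total: 0 + 6 + 5 + 7 + 1 + 9 + 1 + 9 = 38

38


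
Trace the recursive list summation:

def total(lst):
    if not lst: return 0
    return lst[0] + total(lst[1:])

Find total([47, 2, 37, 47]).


total([47, 2, 37, 47]) = 47 + total([2, 37, 47])
total([2, 37, 47]) = 2 + total([37, 47])
total([37, 47]) = 37 + total([47])
total([47]) = 47 + total([])
total([]) = 0  (base case)
Total: 47 + 2 + 37 + 47 + 0 = 133

133


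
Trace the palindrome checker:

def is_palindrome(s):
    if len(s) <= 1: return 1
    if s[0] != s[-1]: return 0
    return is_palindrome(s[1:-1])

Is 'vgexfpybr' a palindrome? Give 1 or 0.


is_palindrome('vgexfpybr'): s[0]='v' != s[-1]='r' -> return 0
Result: 0 (not a palindrome)

0


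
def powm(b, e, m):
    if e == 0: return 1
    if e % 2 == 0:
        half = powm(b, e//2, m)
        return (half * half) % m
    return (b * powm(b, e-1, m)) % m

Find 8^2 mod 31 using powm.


powm(8, 2, 31): e is even, compute powm(8, 1, 31)
  powm(8, 1, 31): e is odd, compute powm(8, 0, 31)
    powm(8, 0, 31) = 1
  (8 * 1) % 31 = 8
half=8, (8*8) % 31 = 2

2


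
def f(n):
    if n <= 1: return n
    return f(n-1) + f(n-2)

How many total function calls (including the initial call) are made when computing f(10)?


Let C(n) = total calls for f(n)
C(0) = 1, C(1) = 1
C(2) = 1 + C(1) + C(0) = 1 + 1 + 1 = 3
C(3) = 1 + C(2) + C(1) = 1 + 3 + 1 = 5
C(4) = 1 + C(3) + C(2) = 1 + 5 + 3 = 9
C(5) = 1 + C(4) + C(3) = 1 + 9 + 5 = 15
C(6) = 1 + C(5) + C(4) = 1 + 15 + 9 = 25
C(7) = 1 + C(6) + C(5) = 1 + 25 + 15 = 41
C(8) = 1 + C(7) + C(6) = 1 + 41 + 25 = 67
C(9) = 1 + C(8) + C(7) = 1 + 67 + 41 = 109
C(10) = 1 + C(9) + C(8) = 1 + 109 + 67 = 177

177


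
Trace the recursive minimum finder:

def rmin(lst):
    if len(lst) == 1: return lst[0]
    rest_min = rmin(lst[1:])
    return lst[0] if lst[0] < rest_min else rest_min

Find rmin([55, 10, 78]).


rmin([55, 10, 78]): compare 55 with rmin([10, 78])
rmin([10, 78]): compare 10 with rmin([78])
rmin([78]) = 78  (base case)
Compare 10 with 78 -> 10
Compare 55 with 10 -> 10

10


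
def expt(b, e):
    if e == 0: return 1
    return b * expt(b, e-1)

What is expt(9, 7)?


expt(9, 7)
= 9 * expt(9, 6)
= 9 * 9 * expt(9, 5)
= 9 * 9 * 9 * expt(9, 4)
= 9 * 9 * 9 * 9 * expt(9, 3)
= 9 * 9 * 9 * 9 * 9 * expt(9, 2)
= 9 * 9 * 9 * 9 * 9 * 9 * expt(9, 1)
= 9 * 9 * 9 * 9 * 9 * 9 * 9 * expt(9, 0)
= 9 * 9 * 9 * 9 * 9 * 9 * 9 * 1
= 4782969

4782969


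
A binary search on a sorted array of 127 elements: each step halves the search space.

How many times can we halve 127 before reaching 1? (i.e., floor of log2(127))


127 / 2 = 63
63 / 2 = 31
31 / 2 = 15
15 / 2 = 7
7 / 2 = 3
3 / 2 = 1
Reached 1 after 6 halvings

6


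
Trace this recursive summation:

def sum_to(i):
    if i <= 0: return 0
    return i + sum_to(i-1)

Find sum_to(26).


sum_to(26)
= 26 + 25 + 24 + 23 + 22 + 21 + 20 + 19 + 18 + 17 + 16 + 15 + 14 + 13 + 12 + 11 + 10 + 9 + 8 + 7 + 6 + 5 + 4 + 3 + 2 + 1 + sum_to(0)
= 26 + 25 + 24 + 23 + 22 + 21 + 20 + 19 + 18 + 17 + 16 + 15 + 14 + 13 + 12 + 11 + 10 + 9 + 8 + 7 + 6 + 5 + 4 + 3 + 2 + 1 + 0
= 351

351


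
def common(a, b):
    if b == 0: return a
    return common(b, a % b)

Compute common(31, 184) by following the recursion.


common(31, 184) = common(184, 31)
common(184, 31) = common(31, 29)
common(31, 29) = common(29, 2)
common(29, 2) = common(2, 1)
common(2, 1) = common(1, 0)
common(1, 0) = 1  (base case)

1


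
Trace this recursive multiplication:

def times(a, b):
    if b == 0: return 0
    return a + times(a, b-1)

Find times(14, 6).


times(14, 6) = 14 + times(14, 5)
times(14, 5) = 14 + times(14, 4)
times(14, 4) = 14 + times(14, 3)
times(14, 3) = 14 + times(14, 2)
times(14, 2) = 14 + times(14, 1)
times(14, 1) = 14 + times(14, 0)
times(14, 0) = 0  (base case)
Total: 14 + 14 + 14 + 14 + 14 + 14 + 0 = 84

84


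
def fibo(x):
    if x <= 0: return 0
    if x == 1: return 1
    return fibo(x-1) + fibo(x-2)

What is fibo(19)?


Computing fibo(19) bottom-up:
fibo(0) = 0
fibo(1) = 1
fibo(2) = fibo(1) + fibo(0) = 1 + 0 = 1
fibo(3) = fibo(2) + fibo(1) = 1 + 1 = 2
fibo(4) = fibo(3) + fibo(2) = 2 + 1 = 3
fibo(5) = fibo(4) + fibo(3) = 3 + 2 = 5
fibo(6) = fibo(5) + fibo(4) = 5 + 3 = 8
fibo(7) = fibo(6) + fibo(5) = 8 + 5 = 13
fibo(8) = fibo(7) + fibo(6) = 13 + 8 = 21
fibo(9) = fibo(8) + fibo(7) = 21 + 13 = 34
fibo(10) = fibo(9) + fibo(8) = 34 + 21 = 55
fibo(11) = fibo(10) + fibo(9) = 55 + 34 = 89
fibo(12) = fibo(11) + fibo(10) = 89 + 55 = 144
fibo(13) = fibo(12) + fibo(11) = 144 + 89 = 233
fibo(14) = fibo(13) + fibo(12) = 233 + 144 = 377
fibo(15) = fibo(14) + fibo(13) = 377 + 233 = 610
fibo(16) = fibo(15) + fibo(14) = 610 + 377 = 987
fibo(17) = fibo(16) + fibo(15) = 987 + 610 = 1597
fibo(18) = fibo(17) + fibo(16) = 1597 + 987 = 2584
fibo(19) = fibo(18) + fibo(17) = 2584 + 1597 = 4181

4181


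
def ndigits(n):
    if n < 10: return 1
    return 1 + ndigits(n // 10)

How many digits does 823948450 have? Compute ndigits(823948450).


ndigits(823948450) = 1 + ndigits(82394845)
ndigits(82394845) = 1 + ndigits(8239484)
ndigits(8239484) = 1 + ndigits(823948)
ndigits(823948) = 1 + ndigits(82394)
ndigits(82394) = 1 + ndigits(8239)
ndigits(8239) = 1 + ndigits(823)
ndigits(823) = 1 + ndigits(82)
ndigits(82) = 1 + ndigits(8)
ndigits(8) = 1  (base case: 8 < 10)
Unwinding: 1 + 1 + 1 + 1 + 1 + 1 + 1 + 1 + 1 = 9

9


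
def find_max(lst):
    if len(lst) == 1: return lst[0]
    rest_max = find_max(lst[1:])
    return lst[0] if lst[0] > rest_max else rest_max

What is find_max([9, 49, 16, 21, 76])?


find_max([9, 49, 16, 21, 76]): compare 9 with find_max([49, 16, 21, 76])
find_max([49, 16, 21, 76]): compare 49 with find_max([16, 21, 76])
find_max([16, 21, 76]): compare 16 with find_max([21, 76])
find_max([21, 76]): compare 21 with find_max([76])
find_max([76]) = 76  (base case)
Compare 21 with 76 -> 76
Compare 16 with 76 -> 76
Compare 49 with 76 -> 76
Compare 9 with 76 -> 76

76


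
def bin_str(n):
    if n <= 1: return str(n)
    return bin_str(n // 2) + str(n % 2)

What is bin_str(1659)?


bin_str(1659) = bin_str(829) + '1'
bin_str(829) = bin_str(414) + '1'
bin_str(414) = bin_str(207) + '0'
bin_str(207) = bin_str(103) + '1'
bin_str(103) = bin_str(51) + '1'
bin_str(51) = bin_str(25) + '1'
bin_str(25) = bin_str(12) + '1'
bin_str(12) = bin_str(6) + '0'
bin_str(6) = bin_str(3) + '0'
bin_str(3) = bin_str(1) + '1'
bin_str(1) = '1'  (base case)
Concatenating: '1' + '1' + '0' + '0' + '1' + '1' + '1' + '1' + '0' + '1' + '1' = '11001111011'

11001111011


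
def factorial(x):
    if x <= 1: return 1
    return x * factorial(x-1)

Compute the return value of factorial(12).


factorial(12)
= 12 * factorial(11)
= 12 * 11 * factorial(10)
= 12 * 11 * 10 * factorial(9)
= 12 * 11 * 10 * 9 * factorial(8)
= 12 * 11 * 10 * 9 * 8 * factorial(7)
= 12 * 11 * 10 * 9 * 8 * 7 * factorial(6)
= 12 * 11 * 10 * 9 * 8 * 7 * 6 * factorial(5)
= 12 * 11 * 10 * 9 * 8 * 7 * 6 * 5 * factorial(4)
= 12 * 11 * 10 * 9 * 8 * 7 * 6 * 5 * 4 * factorial(3)
= 12 * 11 * 10 * 9 * 8 * 7 * 6 * 5 * 4 * 3 * factorial(2)
= 12 * 11 * 10 * 9 * 8 * 7 * 6 * 5 * 4 * 3 * 2 * factorial(1)
= 12 * 11 * 10 * 9 * 8 * 7 * 6 * 5 * 4 * 3 * 2 * 1
= 479001600

479001600


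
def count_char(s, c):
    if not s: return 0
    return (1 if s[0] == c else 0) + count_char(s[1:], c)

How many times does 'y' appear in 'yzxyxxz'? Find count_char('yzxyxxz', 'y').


s[0]='y' == 'y' -> 1
s[0]='z' != 'y' -> 0
s[0]='x' != 'y' -> 0
s[0]='y' == 'y' -> 1
s[0]='x' != 'y' -> 0
s[0]='x' != 'y' -> 0
s[0]='z' != 'y' -> 0
Sum: 1 + 0 + 0 + 1 + 0 + 0 + 0 = 2

2


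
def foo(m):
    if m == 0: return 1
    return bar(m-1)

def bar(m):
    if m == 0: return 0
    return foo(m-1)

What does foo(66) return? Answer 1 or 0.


foo(66) = bar(65)
bar(65) = foo(64)
foo(64) = bar(63)
bar(63) = foo(62)
foo(62) = bar(61)
bar(61) = foo(60)
foo(60) = bar(59)
bar(59) = foo(58)
foo(58) = bar(57)
bar(57) = foo(56)
foo(56) = bar(55)
bar(55) = foo(54)
foo(54) = bar(53)
bar(53) = foo(52)
foo(52) = bar(51)
bar(51) = foo(50)
foo(50) = bar(49)
bar(49) = foo(48)
foo(48) = bar(47)
bar(47) = foo(46)
foo(46) = bar(45)
bar(45) = foo(44)
foo(44) = bar(43)
bar(43) = foo(42)
foo(42) = bar(41)
bar(41) = foo(40)
foo(40) = bar(39)
bar(39) = foo(38)
foo(38) = bar(37)
bar(37) = foo(36)
foo(36) = bar(35)
bar(35) = foo(34)
foo(34) = bar(33)
bar(33) = foo(32)
foo(32) = bar(31)
bar(31) = foo(30)
foo(30) = bar(29)
bar(29) = foo(28)
foo(28) = bar(27)
bar(27) = foo(26)
foo(26) = bar(25)
bar(25) = foo(24)
foo(24) = bar(23)
bar(23) = foo(22)
foo(22) = bar(21)
bar(21) = foo(20)
foo(20) = bar(19)
bar(19) = foo(18)
foo(18) = bar(17)
bar(17) = foo(16)
foo(16) = bar(15)
bar(15) = foo(14)
foo(14) = bar(13)
bar(13) = foo(12)
foo(12) = bar(11)
bar(11) = foo(10)
foo(10) = bar(9)
bar(9) = foo(8)
foo(8) = bar(7)
bar(7) = foo(6)
foo(6) = bar(5)
bar(5) = foo(4)
foo(4) = bar(3)
bar(3) = foo(2)
foo(2) = bar(1)
bar(1) = foo(0)
foo(0) = 1  (base case)
Result: 1

1


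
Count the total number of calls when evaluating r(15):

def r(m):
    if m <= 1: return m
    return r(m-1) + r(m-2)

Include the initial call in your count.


Let C(n) = total calls for r(n)
C(0) = 1, C(1) = 1
C(2) = 1 + C(1) + C(0) = 1 + 1 + 1 = 3
C(3) = 1 + C(2) + C(1) = 1 + 3 + 1 = 5
C(4) = 1 + C(3) + C(2) = 1 + 5 + 3 = 9
C(5) = 1 + C(4) + C(3) = 1 + 9 + 5 = 15
C(6) = 1 + C(5) + C(4) = 1 + 15 + 9 = 25
C(7) = 1 + C(6) + C(5) = 1 + 25 + 15 = 41
C(8) = 1 + C(7) + C(6) = 1 + 41 + 25 = 67
C(9) = 1 + C(8) + C(7) = 1 + 67 + 41 = 109
C(10) = 1 + C(9) + C(8) = 1 + 109 + 67 = 177
C(11) = 1 + C(10) + C(9) = 1 + 177 + 109 = 287
C(12) = 1 + C(11) + C(10) = 1 + 287 + 177 = 465
C(13) = 1 + C(12) + C(11) = 1 + 465 + 287 = 753
C(14) = 1 + C(13) + C(12) = 1 + 753 + 465 = 1219
C(15) = 1 + C(14) + C(13) = 1 + 1219 + 753 = 1973

1973


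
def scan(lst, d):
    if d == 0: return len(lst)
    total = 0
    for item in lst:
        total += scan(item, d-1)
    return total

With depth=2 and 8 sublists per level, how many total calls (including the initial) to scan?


At depth 0 (root): 1 call
At depth 1: each of 1 parents calls scan on 8 children = 8 calls
At depth 2: each of 8 parents calls scan on 8 children = 64 calls
Total: 1 + 8 + 64 = 73

73


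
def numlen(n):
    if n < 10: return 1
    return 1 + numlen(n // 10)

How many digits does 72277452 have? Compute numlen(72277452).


numlen(72277452) = 1 + numlen(7227745)
numlen(7227745) = 1 + numlen(722774)
numlen(722774) = 1 + numlen(72277)
numlen(72277) = 1 + numlen(7227)
numlen(7227) = 1 + numlen(722)
numlen(722) = 1 + numlen(72)
numlen(72) = 1 + numlen(7)
numlen(7) = 1  (base case: 7 < 10)
Unwinding: 1 + 1 + 1 + 1 + 1 + 1 + 1 + 1 = 8

8


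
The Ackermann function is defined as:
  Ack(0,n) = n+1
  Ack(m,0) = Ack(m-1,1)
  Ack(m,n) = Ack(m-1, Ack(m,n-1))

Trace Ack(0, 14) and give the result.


Ack(0, 14) = 15
Result: Ack(0, 14) = 15

15


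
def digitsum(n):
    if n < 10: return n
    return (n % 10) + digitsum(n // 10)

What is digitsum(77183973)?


digitsum(77183973) = 3 + digitsum(7718397)
digitsum(7718397) = 7 + digitsum(771839)
digitsum(771839) = 9 + digitsum(77183)
digitsum(77183) = 3 + digitsum(7718)
digitsum(7718) = 8 + digitsum(771)
digitsum(771) = 1 + digitsum(77)
digitsum(77) = 7 + digitsum(7)
digitsum(7) = 7  (base case)
Total: 3 + 7 + 9 + 3 + 8 + 1 + 7 + 7 = 45

45


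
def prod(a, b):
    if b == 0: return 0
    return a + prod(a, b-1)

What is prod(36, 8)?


prod(36, 8) = 36 + prod(36, 7)
prod(36, 7) = 36 + prod(36, 6)
prod(36, 6) = 36 + prod(36, 5)
prod(36, 5) = 36 + prod(36, 4)
prod(36, 4) = 36 + prod(36, 3)
prod(36, 3) = 36 + prod(36, 2)
prod(36, 2) = 36 + prod(36, 1)
prod(36, 1) = 36 + prod(36, 0)
prod(36, 0) = 0  (base case)
Total: 36 + 36 + 36 + 36 + 36 + 36 + 36 + 36 + 0 = 288

288


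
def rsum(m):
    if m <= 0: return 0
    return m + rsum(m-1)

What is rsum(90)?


rsum(90)
= 90 + 89 + 88 + 87 + 86 + 85 + 84 + 83 + 82 + 81 + 80 + 79 + 78 + 77 + 76 + 75 + 74 + 73 + 72 + 71 + 70 + 69 + 68 + 67 + 66 + 65 + 64 + 63 + 62 + 61 + 60 + 59 + 58 + 57 + 56 + 55 + 54 + 53 + 52 + 51 + 50 + 49 + 48 + 47 + 46 + 45 + 44 + 43 + 42 + 41 + 40 + 39 + 38 + 37 + 36 + 35 + 34 + 33 + 32 + 31 + 30 + 29 + 28 + 27 + 26 + 25 + 24 + 23 + 22 + 21 + 20 + 19 + 18 + 17 + 16 + 15 + 14 + 13 + 12 + 11 + 10 + 9 + 8 + 7 + 6 + 5 + 4 + 3 + 2 + 1 + rsum(0)
= 90 + 89 + 88 + 87 + 86 + 85 + 84 + 83 + 82 + 81 + 80 + 79 + 78 + 77 + 76 + 75 + 74 + 73 + 72 + 71 + 70 + 69 + 68 + 67 + 66 + 65 + 64 + 63 + 62 + 61 + 60 + 59 + 58 + 57 + 56 + 55 + 54 + 53 + 52 + 51 + 50 + 49 + 48 + 47 + 46 + 45 + 44 + 43 + 42 + 41 + 40 + 39 + 38 + 37 + 36 + 35 + 34 + 33 + 32 + 31 + 30 + 29 + 28 + 27 + 26 + 25 + 24 + 23 + 22 + 21 + 20 + 19 + 18 + 17 + 16 + 15 + 14 + 13 + 12 + 11 + 10 + 9 + 8 + 7 + 6 + 5 + 4 + 3 + 2 + 1 + 0
= 4095

4095


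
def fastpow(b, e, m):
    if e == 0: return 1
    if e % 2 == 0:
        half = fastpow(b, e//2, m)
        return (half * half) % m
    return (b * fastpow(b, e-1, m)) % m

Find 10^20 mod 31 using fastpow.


fastpow(10, 20, 31): e is even, compute fastpow(10, 10, 31)
  fastpow(10, 10, 31): e is even, compute fastpow(10, 5, 31)
    fastpow(10, 5, 31): e is odd, compute fastpow(10, 4, 31)
      fastpow(10, 4, 31): e is even, compute fastpow(10, 2, 31)
        fastpow(10, 2, 31): e is even, compute fastpow(10, 1, 31)
          fastpow(10, 1, 31): e is odd, compute fastpow(10, 0, 31)
          fastpow(10, 0, 31) = 1
          (10 * 1) % 31 = 10
        half=10, (10*10) % 31 = 7
      half=7, (7*7) % 31 = 18
    (10 * 18) % 31 = 25
  half=25, (25*25) % 31 = 5
half=5, (5*5) % 31 = 25

25


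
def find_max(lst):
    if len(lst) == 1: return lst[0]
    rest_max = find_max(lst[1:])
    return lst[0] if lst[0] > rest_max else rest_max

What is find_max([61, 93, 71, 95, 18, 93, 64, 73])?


find_max([61, 93, 71, 95, 18, 93, 64, 73]): compare 61 with find_max([93, 71, 95, 18, 93, 64, 73])
find_max([93, 71, 95, 18, 93, 64, 73]): compare 93 with find_max([71, 95, 18, 93, 64, 73])
find_max([71, 95, 18, 93, 64, 73]): compare 71 with find_max([95, 18, 93, 64, 73])
find_max([95, 18, 93, 64, 73]): compare 95 with find_max([18, 93, 64, 73])
find_max([18, 93, 64, 73]): compare 18 with find_max([93, 64, 73])
find_max([93, 64, 73]): compare 93 with find_max([64, 73])
find_max([64, 73]): compare 64 with find_max([73])
find_max([73]) = 73  (base case)
Compare 64 with 73 -> 73
Compare 93 with 73 -> 93
Compare 18 with 93 -> 93
Compare 95 with 93 -> 95
Compare 71 with 95 -> 95
Compare 93 with 95 -> 95
Compare 61 with 95 -> 95

95


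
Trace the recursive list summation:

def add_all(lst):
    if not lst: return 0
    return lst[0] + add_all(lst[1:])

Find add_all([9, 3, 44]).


add_all([9, 3, 44]) = 9 + add_all([3, 44])
add_all([3, 44]) = 3 + add_all([44])
add_all([44]) = 44 + add_all([])
add_all([]) = 0  (base case)
Total: 9 + 3 + 44 + 0 = 56

56


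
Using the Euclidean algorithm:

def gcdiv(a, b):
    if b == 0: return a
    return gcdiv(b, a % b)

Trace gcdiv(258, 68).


gcdiv(258, 68) = gcdiv(68, 54)
gcdiv(68, 54) = gcdiv(54, 14)
gcdiv(54, 14) = gcdiv(14, 12)
gcdiv(14, 12) = gcdiv(12, 2)
gcdiv(12, 2) = gcdiv(2, 0)
gcdiv(2, 0) = 2  (base case)

2


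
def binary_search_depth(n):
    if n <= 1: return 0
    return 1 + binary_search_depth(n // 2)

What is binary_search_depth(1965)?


1965 / 2 = 982
982 / 2 = 491
491 / 2 = 245
245 / 2 = 122
122 / 2 = 61
61 / 2 = 30
30 / 2 = 15
15 / 2 = 7
7 / 2 = 3
3 / 2 = 1
Reached 1 after 10 halvings

10


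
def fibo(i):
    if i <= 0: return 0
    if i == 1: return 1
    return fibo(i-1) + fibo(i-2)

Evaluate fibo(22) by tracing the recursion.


Computing fibo(22) bottom-up:
fibo(0) = 0
fibo(1) = 1
fibo(2) = fibo(1) + fibo(0) = 1 + 0 = 1
fibo(3) = fibo(2) + fibo(1) = 1 + 1 = 2
fibo(4) = fibo(3) + fibo(2) = 2 + 1 = 3
fibo(5) = fibo(4) + fibo(3) = 3 + 2 = 5
fibo(6) = fibo(5) + fibo(4) = 5 + 3 = 8
fibo(7) = fibo(6) + fibo(5) = 8 + 5 = 13
fibo(8) = fibo(7) + fibo(6) = 13 + 8 = 21
fibo(9) = fibo(8) + fibo(7) = 21 + 13 = 34
fibo(10) = fibo(9) + fibo(8) = 34 + 21 = 55
fibo(11) = fibo(10) + fibo(9) = 55 + 34 = 89
fibo(12) = fibo(11) + fibo(10) = 89 + 55 = 144
fibo(13) = fibo(12) + fibo(11) = 144 + 89 = 233
fibo(14) = fibo(13) + fibo(12) = 233 + 144 = 377
fibo(15) = fibo(14) + fibo(13) = 377 + 233 = 610
fibo(16) = fibo(15) + fibo(14) = 610 + 377 = 987
fibo(17) = fibo(16) + fibo(15) = 987 + 610 = 1597
fibo(18) = fibo(17) + fibo(16) = 1597 + 987 = 2584
fibo(19) = fibo(18) + fibo(17) = 2584 + 1597 = 4181
fibo(20) = fibo(19) + fibo(18) = 4181 + 2584 = 6765
fibo(21) = fibo(20) + fibo(19) = 6765 + 4181 = 10946
fibo(22) = fibo(21) + fibo(20) = 10946 + 6765 = 17711

17711


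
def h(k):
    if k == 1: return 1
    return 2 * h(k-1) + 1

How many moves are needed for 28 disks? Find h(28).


h(28) = 2 * h(27) + 1
h(27) = 2 * h(26) + 1
h(26) = 2 * h(25) + 1
h(25) = 2 * h(24) + 1
h(24) = 2 * h(23) + 1
h(23) = 2 * h(22) + 1
h(22) = 2 * h(21) + 1
h(21) = 2 * h(20) + 1
h(20) = 2 * h(19) + 1
h(19) = 2 * h(18) + 1
h(18) = 2 * h(17) + 1
h(17) = 2 * h(16) + 1
h(16) = 2 * h(15) + 1
h(15) = 2 * h(14) + 1
h(14) = 2 * h(13) + 1
h(13) = 2 * h(12) + 1
h(12) = 2 * h(11) + 1
h(11) = 2 * h(10) + 1
h(10) = 2 * h(9) + 1
h(9) = 2 * h(8) + 1
h(8) = 2 * h(7) + 1
h(7) = 2 * h(6) + 1
h(6) = 2 * h(5) + 1
h(5) = 2 * h(4) + 1
h(4) = 2 * h(3) + 1
h(3) = 2 * h(2) + 1
h(2) = 2 * h(1) + 1
h(1) = 1  (base case)
h(2) = 2 * 1 + 1 = 3
h(3) = 2 * 3 + 1 = 7
h(4) = 2 * 7 + 1 = 15
h(5) = 2 * 15 + 1 = 31
h(6) = 2 * 31 + 1 = 63
h(7) = 2 * 63 + 1 = 127
h(8) = 2 * 127 + 1 = 255
h(9) = 2 * 255 + 1 = 511
h(10) = 2 * 511 + 1 = 1023
h(11) = 2 * 1023 + 1 = 2047
h(12) = 2 * 2047 + 1 = 4095
h(13) = 2 * 4095 + 1 = 8191
h(14) = 2 * 8191 + 1 = 16383
h(15) = 2 * 16383 + 1 = 32767
h(16) = 2 * 32767 + 1 = 65535
h(17) = 2 * 65535 + 1 = 131071
h(18) = 2 * 131071 + 1 = 262143
h(19) = 2 * 262143 + 1 = 524287
h(20) = 2 * 524287 + 1 = 1048575
h(21) = 2 * 1048575 + 1 = 2097151
h(22) = 2 * 2097151 + 1 = 4194303
h(23) = 2 * 4194303 + 1 = 8388607
h(24) = 2 * 8388607 + 1 = 16777215
h(25) = 2 * 16777215 + 1 = 33554431
h(26) = 2 * 33554431 + 1 = 67108863
h(27) = 2 * 67108863 + 1 = 134217727
h(28) = 2 * 134217727 + 1 = 268435455

268435455


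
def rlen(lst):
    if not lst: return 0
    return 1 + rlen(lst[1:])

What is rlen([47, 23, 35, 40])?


rlen([47, 23, 35, 40]) = 1 + rlen([23, 35, 40])
rlen([23, 35, 40]) = 1 + rlen([35, 40])
rlen([35, 40]) = 1 + rlen([40])
rlen([40]) = 1 + rlen([])
rlen([]) = 0  (base case)
Unwinding: 1 + 1 + 1 + 1 + 0 = 4

4


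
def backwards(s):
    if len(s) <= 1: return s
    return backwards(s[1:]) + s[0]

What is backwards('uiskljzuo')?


backwards('uiskljzuo') = backwards('iskljzuo') + 'u'
backwards('iskljzuo') = backwards('skljzuo') + 'i'
backwards('skljzuo') = backwards('kljzuo') + 's'
backwards('kljzuo') = backwards('ljzuo') + 'k'
backwards('ljzuo') = backwards('jzuo') + 'l'
backwards('jzuo') = backwards('zuo') + 'j'
backwards('zuo') = backwards('uo') + 'z'
backwards('uo') = backwards('o') + 'u'
backwards('o') = 'o'  (base case)
Concatenating: 'o' + 'u' + 'z' + 'j' + 'l' + 'k' + 's' + 'i' + 'u' = 'ouzjlksiu'

ouzjlksiu


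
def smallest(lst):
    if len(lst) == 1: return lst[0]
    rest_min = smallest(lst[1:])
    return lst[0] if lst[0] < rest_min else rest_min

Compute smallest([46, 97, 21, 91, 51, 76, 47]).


smallest([46, 97, 21, 91, 51, 76, 47]): compare 46 with smallest([97, 21, 91, 51, 76, 47])
smallest([97, 21, 91, 51, 76, 47]): compare 97 with smallest([21, 91, 51, 76, 47])
smallest([21, 91, 51, 76, 47]): compare 21 with smallest([91, 51, 76, 47])
smallest([91, 51, 76, 47]): compare 91 with smallest([51, 76, 47])
smallest([51, 76, 47]): compare 51 with smallest([76, 47])
smallest([76, 47]): compare 76 with smallest([47])
smallest([47]) = 47  (base case)
Compare 76 with 47 -> 47
Compare 51 with 47 -> 47
Compare 91 with 47 -> 47
Compare 21 with 47 -> 21
Compare 97 with 21 -> 21
Compare 46 with 21 -> 21

21


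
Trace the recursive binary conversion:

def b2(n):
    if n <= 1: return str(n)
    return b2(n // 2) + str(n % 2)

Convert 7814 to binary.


b2(7814) = b2(3907) + '0'
b2(3907) = b2(1953) + '1'
b2(1953) = b2(976) + '1'
b2(976) = b2(488) + '0'
b2(488) = b2(244) + '0'
b2(244) = b2(122) + '0'
b2(122) = b2(61) + '0'
b2(61) = b2(30) + '1'
b2(30) = b2(15) + '0'
b2(15) = b2(7) + '1'
b2(7) = b2(3) + '1'
b2(3) = b2(1) + '1'
b2(1) = '1'  (base case)
Concatenating: '1' + '1' + '1' + '1' + '0' + '1' + '0' + '0' + '0' + '0' + '1' + '1' + '0' = '1111010000110'

1111010000110


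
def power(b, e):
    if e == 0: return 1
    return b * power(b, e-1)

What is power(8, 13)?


power(8, 13)
= 8 * power(8, 12)
= 8 * 8 * power(8, 11)
= 8 * 8 * 8 * power(8, 10)
= 8 * 8 * 8 * 8 * power(8, 9)
= 8 * 8 * 8 * 8 * 8 * power(8, 8)
= 8 * 8 * 8 * 8 * 8 * 8 * power(8, 7)
= 8 * 8 * 8 * 8 * 8 * 8 * 8 * power(8, 6)
= 8 * 8 * 8 * 8 * 8 * 8 * 8 * 8 * power(8, 5)
= 8 * 8 * 8 * 8 * 8 * 8 * 8 * 8 * 8 * power(8, 4)
= 8 * 8 * 8 * 8 * 8 * 8 * 8 * 8 * 8 * 8 * power(8, 3)
= 8 * 8 * 8 * 8 * 8 * 8 * 8 * 8 * 8 * 8 * 8 * power(8, 2)
= 8 * 8 * 8 * 8 * 8 * 8 * 8 * 8 * 8 * 8 * 8 * 8 * power(8, 1)
= 8 * 8 * 8 * 8 * 8 * 8 * 8 * 8 * 8 * 8 * 8 * 8 * 8 * power(8, 0)
= 8 * 8 * 8 * 8 * 8 * 8 * 8 * 8 * 8 * 8 * 8 * 8 * 8 * 1
= 549755813888

549755813888


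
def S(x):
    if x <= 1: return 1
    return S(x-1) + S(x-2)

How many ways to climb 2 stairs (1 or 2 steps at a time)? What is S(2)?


Building up from base cases:
S(0) = 1
S(1) = 1
S(2) = S(1) + S(0) = 1 + 1 = 2

2


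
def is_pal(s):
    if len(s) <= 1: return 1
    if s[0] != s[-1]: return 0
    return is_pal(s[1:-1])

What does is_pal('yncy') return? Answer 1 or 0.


is_pal('yncy'): s[0]='y' == s[-1]='y' -> check is_pal('nc')
is_pal('nc'): s[0]='n' != s[-1]='c' -> return 0
Result: 0 (not a palindrome)

0


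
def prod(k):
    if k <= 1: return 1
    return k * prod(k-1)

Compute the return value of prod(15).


prod(15)
= 15 * prod(14)
= 15 * 14 * prod(13)
= 15 * 14 * 13 * prod(12)
= 15 * 14 * 13 * 12 * prod(11)
= 15 * 14 * 13 * 12 * 11 * prod(10)
= 15 * 14 * 13 * 12 * 11 * 10 * prod(9)
= 15 * 14 * 13 * 12 * 11 * 10 * 9 * prod(8)
= 15 * 14 * 13 * 12 * 11 * 10 * 9 * 8 * prod(7)
= 15 * 14 * 13 * 12 * 11 * 10 * 9 * 8 * 7 * prod(6)
= 15 * 14 * 13 * 12 * 11 * 10 * 9 * 8 * 7 * 6 * prod(5)
= 15 * 14 * 13 * 12 * 11 * 10 * 9 * 8 * 7 * 6 * 5 * prod(4)
= 15 * 14 * 13 * 12 * 11 * 10 * 9 * 8 * 7 * 6 * 5 * 4 * prod(3)
= 15 * 14 * 13 * 12 * 11 * 10 * 9 * 8 * 7 * 6 * 5 * 4 * 3 * prod(2)
= 15 * 14 * 13 * 12 * 11 * 10 * 9 * 8 * 7 * 6 * 5 * 4 * 3 * 2 * prod(1)
= 15 * 14 * 13 * 12 * 11 * 10 * 9 * 8 * 7 * 6 * 5 * 4 * 3 * 2 * 1
= 1307674368000

1307674368000


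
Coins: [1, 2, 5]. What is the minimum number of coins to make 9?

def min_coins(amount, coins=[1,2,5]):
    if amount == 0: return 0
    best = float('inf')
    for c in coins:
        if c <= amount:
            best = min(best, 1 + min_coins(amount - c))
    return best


Building up with DP:
min_coins(0) = 0
min_coins(1) = min(1+min_coins(0)=1+0=1) = 1
min_coins(2) = min(1+min_coins(1)=1+1=2, 1+min_coins(0)=1+0=1) = 1
min_coins(3) = min(1+min_coins(2)=1+1=2, 1+min_coins(1)=1+1=2) = 2
min_coins(4) = min(1+min_coins(3)=1+2=3, 1+min_coins(2)=1+1=2) = 2
min_coins(5) = min(1+min_coins(4)=1+2=3, 1+min_coins(3)=1+2=3, 1+min_coins(0)=1+0=1) = 1
min_coins(6) = min(1+min_coins(5)=1+1=2, 1+min_coins(4)=1+2=3, 1+min_coins(1)=1+1=2) = 2
min_coins(7) = min(1+min_coins(6)=1+2=3, 1+min_coins(5)=1+1=2, 1+min_coins(2)=1+1=2) = 2
min_coins(8) = min(1+min_coins(7)=1+2=3, 1+min_coins(6)=1+2=3, 1+min_coins(3)=1+2=3) = 3
min_coins(9) = min(1+min_coins(8)=1+3=4, 1+min_coins(7)=1+2=3, 1+min_coins(4)=1+2=3) = 3

3


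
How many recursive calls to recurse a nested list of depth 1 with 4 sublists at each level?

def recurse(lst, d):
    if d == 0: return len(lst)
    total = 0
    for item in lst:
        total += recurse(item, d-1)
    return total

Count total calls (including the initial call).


At depth 0 (root): 1 call
At depth 1: each of 1 parents calls recurse on 4 children = 4 calls
Total: 1 + 4 = 5

5


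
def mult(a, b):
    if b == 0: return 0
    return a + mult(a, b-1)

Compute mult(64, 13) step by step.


mult(64, 13) = 64 + mult(64, 12)
mult(64, 12) = 64 + mult(64, 11)
mult(64, 11) = 64 + mult(64, 10)
mult(64, 10) = 64 + mult(64, 9)
mult(64, 9) = 64 + mult(64, 8)
mult(64, 8) = 64 + mult(64, 7)
mult(64, 7) = 64 + mult(64, 6)
mult(64, 6) = 64 + mult(64, 5)
mult(64, 5) = 64 + mult(64, 4)
mult(64, 4) = 64 + mult(64, 3)
mult(64, 3) = 64 + mult(64, 2)
mult(64, 2) = 64 + mult(64, 1)
mult(64, 1) = 64 + mult(64, 0)
mult(64, 0) = 0  (base case)
Total: 64 + 64 + 64 + 64 + 64 + 64 + 64 + 64 + 64 + 64 + 64 + 64 + 64 + 0 = 832

832


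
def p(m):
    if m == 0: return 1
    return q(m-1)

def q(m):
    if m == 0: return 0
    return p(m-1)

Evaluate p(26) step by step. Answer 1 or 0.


p(26) = q(25)
q(25) = p(24)
p(24) = q(23)
q(23) = p(22)
p(22) = q(21)
q(21) = p(20)
p(20) = q(19)
q(19) = p(18)
p(18) = q(17)
q(17) = p(16)
p(16) = q(15)
q(15) = p(14)
p(14) = q(13)
q(13) = p(12)
p(12) = q(11)
q(11) = p(10)
p(10) = q(9)
q(9) = p(8)
p(8) = q(7)
q(7) = p(6)
p(6) = q(5)
q(5) = p(4)
p(4) = q(3)
q(3) = p(2)
p(2) = q(1)
q(1) = p(0)
p(0) = 1  (base case)
Result: 1

1


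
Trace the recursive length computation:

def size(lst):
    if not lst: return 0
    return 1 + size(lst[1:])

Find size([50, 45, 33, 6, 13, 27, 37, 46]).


size([50, 45, 33, 6, 13, 27, 37, 46]) = 1 + size([45, 33, 6, 13, 27, 37, 46])
size([45, 33, 6, 13, 27, 37, 46]) = 1 + size([33, 6, 13, 27, 37, 46])
size([33, 6, 13, 27, 37, 46]) = 1 + size([6, 13, 27, 37, 46])
size([6, 13, 27, 37, 46]) = 1 + size([13, 27, 37, 46])
size([13, 27, 37, 46]) = 1 + size([27, 37, 46])
size([27, 37, 46]) = 1 + size([37, 46])
size([37, 46]) = 1 + size([46])
size([46]) = 1 + size([])
size([]) = 0  (base case)
Unwinding: 1 + 1 + 1 + 1 + 1 + 1 + 1 + 1 + 0 = 8

8


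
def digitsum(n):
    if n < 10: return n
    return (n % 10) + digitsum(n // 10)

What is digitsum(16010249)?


digitsum(16010249) = 9 + digitsum(1601024)
digitsum(1601024) = 4 + digitsum(160102)
digitsum(160102) = 2 + digitsum(16010)
digitsum(16010) = 0 + digitsum(1601)
digitsum(1601) = 1 + digitsum(160)
digitsum(160) = 0 + digitsum(16)
digitsum(16) = 6 + digitsum(1)
digitsum(1) = 1  (base case)
Total: 9 + 4 + 2 + 0 + 1 + 0 + 6 + 1 = 23

23


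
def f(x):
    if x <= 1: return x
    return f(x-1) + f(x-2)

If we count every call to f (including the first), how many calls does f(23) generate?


Let C(n) = total calls for f(n)
C(0) = 1, C(1) = 1
C(2) = 1 + C(1) + C(0) = 1 + 1 + 1 = 3
C(3) = 1 + C(2) + C(1) = 1 + 3 + 1 = 5
C(4) = 1 + C(3) + C(2) = 1 + 5 + 3 = 9
C(5) = 1 + C(4) + C(3) = 1 + 9 + 5 = 15
C(6) = 1 + C(5) + C(4) = 1 + 15 + 9 = 25
C(7) = 1 + C(6) + C(5) = 1 + 25 + 15 = 41
C(8) = 1 + C(7) + C(6) = 1 + 41 + 25 = 67
C(9) = 1 + C(8) + C(7) = 1 + 67 + 41 = 109
C(10) = 1 + C(9) + C(8) = 1 + 109 + 67 = 177
C(11) = 1 + C(10) + C(9) = 1 + 177 + 109 = 287
C(12) = 1 + C(11) + C(10) = 1 + 287 + 177 = 465
C(13) = 1 + C(12) + C(11) = 1 + 465 + 287 = 753
C(14) = 1 + C(13) + C(12) = 1 + 753 + 465 = 1219
C(15) = 1 + C(14) + C(13) = 1 + 1219 + 753 = 1973
C(16) = 1 + C(15) + C(14) = 1 + 1973 + 1219 = 3193
C(17) = 1 + C(16) + C(15) = 1 + 3193 + 1973 = 5167
C(18) = 1 + C(17) + C(16) = 1 + 5167 + 3193 = 8361
C(19) = 1 + C(18) + C(17) = 1 + 8361 + 5167 = 13529
C(20) = 1 + C(19) + C(18) = 1 + 13529 + 8361 = 21891
C(21) = 1 + C(20) + C(19) = 1 + 21891 + 13529 = 35421
C(22) = 1 + C(21) + C(20) = 1 + 35421 + 21891 = 57313
C(23) = 1 + C(22) + C(21) = 1 + 57313 + 35421 = 92735

92735


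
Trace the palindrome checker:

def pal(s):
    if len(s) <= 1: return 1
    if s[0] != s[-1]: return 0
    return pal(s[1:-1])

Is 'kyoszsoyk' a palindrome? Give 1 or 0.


pal('kyoszsoyk'): s[0]='k' == s[-1]='k' -> check pal('yoszsoy')
pal('yoszsoy'): s[0]='y' == s[-1]='y' -> check pal('oszso')
pal('oszso'): s[0]='o' == s[-1]='o' -> check pal('szs')
pal('szs'): s[0]='s' == s[-1]='s' -> check pal('z')
pal('z'): len <= 1 -> return 1  (base case)
Result: 1 (palindrome)

1


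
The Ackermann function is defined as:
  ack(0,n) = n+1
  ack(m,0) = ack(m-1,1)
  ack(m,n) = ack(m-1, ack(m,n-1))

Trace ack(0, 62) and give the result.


ack(0, 62) = 63
Result: ack(0, 62) = 63

63


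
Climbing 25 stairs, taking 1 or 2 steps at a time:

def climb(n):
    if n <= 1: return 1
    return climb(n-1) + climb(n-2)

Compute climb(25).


Building up from base cases:
climb(0) = 1
climb(1) = 1
climb(2) = climb(1) + climb(0) = 1 + 1 = 2
climb(3) = climb(2) + climb(1) = 2 + 1 = 3
climb(4) = climb(3) + climb(2) = 3 + 2 = 5
climb(5) = climb(4) + climb(3) = 5 + 3 = 8
climb(6) = climb(5) + climb(4) = 8 + 5 = 13
climb(7) = climb(6) + climb(5) = 13 + 8 = 21
climb(8) = climb(7) + climb(6) = 21 + 13 = 34
climb(9) = climb(8) + climb(7) = 34 + 21 = 55
climb(10) = climb(9) + climb(8) = 55 + 34 = 89
climb(11) = climb(10) + climb(9) = 89 + 55 = 144
climb(12) = climb(11) + climb(10) = 144 + 89 = 233
climb(13) = climb(12) + climb(11) = 233 + 144 = 377
climb(14) = climb(13) + climb(12) = 377 + 233 = 610
climb(15) = climb(14) + climb(13) = 610 + 377 = 987
climb(16) = climb(15) + climb(14) = 987 + 610 = 1597
climb(17) = climb(16) + climb(15) = 1597 + 987 = 2584
climb(18) = climb(17) + climb(16) = 2584 + 1597 = 4181
climb(19) = climb(18) + climb(17) = 4181 + 2584 = 6765
climb(20) = climb(19) + climb(18) = 6765 + 4181 = 10946
climb(21) = climb(20) + climb(19) = 10946 + 6765 = 17711
climb(22) = climb(21) + climb(20) = 17711 + 10946 = 28657
climb(23) = climb(22) + climb(21) = 28657 + 17711 = 46368
climb(24) = climb(23) + climb(22) = 46368 + 28657 = 75025
climb(25) = climb(24) + climb(23) = 75025 + 46368 = 121393

121393


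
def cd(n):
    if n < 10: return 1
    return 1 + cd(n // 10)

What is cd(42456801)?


cd(42456801) = 1 + cd(4245680)
cd(4245680) = 1 + cd(424568)
cd(424568) = 1 + cd(42456)
cd(42456) = 1 + cd(4245)
cd(4245) = 1 + cd(424)
cd(424) = 1 + cd(42)
cd(42) = 1 + cd(4)
cd(4) = 1  (base case: 4 < 10)
Unwinding: 1 + 1 + 1 + 1 + 1 + 1 + 1 + 1 = 8

8


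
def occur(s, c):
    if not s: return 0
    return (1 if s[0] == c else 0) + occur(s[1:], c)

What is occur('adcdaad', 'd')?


s[0]='a' != 'd' -> 0
s[0]='d' == 'd' -> 1
s[0]='c' != 'd' -> 0
s[0]='d' == 'd' -> 1
s[0]='a' != 'd' -> 0
s[0]='a' != 'd' -> 0
s[0]='d' == 'd' -> 1
Sum: 0 + 1 + 0 + 1 + 0 + 0 + 1 = 3

3


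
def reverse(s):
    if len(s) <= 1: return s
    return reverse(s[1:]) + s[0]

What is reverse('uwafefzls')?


reverse('uwafefzls') = reverse('wafefzls') + 'u'
reverse('wafefzls') = reverse('afefzls') + 'w'
reverse('afefzls') = reverse('fefzls') + 'a'
reverse('fefzls') = reverse('efzls') + 'f'
reverse('efzls') = reverse('fzls') + 'e'
reverse('fzls') = reverse('zls') + 'f'
reverse('zls') = reverse('ls') + 'z'
reverse('ls') = reverse('s') + 'l'
reverse('s') = 's'  (base case)
Concatenating: 's' + 'l' + 'z' + 'f' + 'e' + 'f' + 'a' + 'w' + 'u' = 'slzfefawu'

slzfefawu


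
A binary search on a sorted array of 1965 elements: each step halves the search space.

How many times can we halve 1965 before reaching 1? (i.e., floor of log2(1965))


1965 / 2 = 982
982 / 2 = 491
491 / 2 = 245
245 / 2 = 122
122 / 2 = 61
61 / 2 = 30
30 / 2 = 15
15 / 2 = 7
7 / 2 = 3
3 / 2 = 1
Reached 1 after 10 halvings

10


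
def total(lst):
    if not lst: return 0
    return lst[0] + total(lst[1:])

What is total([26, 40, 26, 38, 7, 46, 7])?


total([26, 40, 26, 38, 7, 46, 7]) = 26 + total([40, 26, 38, 7, 46, 7])
total([40, 26, 38, 7, 46, 7]) = 40 + total([26, 38, 7, 46, 7])
total([26, 38, 7, 46, 7]) = 26 + total([38, 7, 46, 7])
total([38, 7, 46, 7]) = 38 + total([7, 46, 7])
total([7, 46, 7]) = 7 + total([46, 7])
total([46, 7]) = 46 + total([7])
total([7]) = 7 + total([])
total([]) = 0  (base case)
Total: 26 + 40 + 26 + 38 + 7 + 46 + 7 + 0 = 190

190


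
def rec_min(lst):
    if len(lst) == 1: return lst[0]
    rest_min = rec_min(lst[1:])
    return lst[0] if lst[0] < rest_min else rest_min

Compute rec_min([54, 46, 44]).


rec_min([54, 46, 44]): compare 54 with rec_min([46, 44])
rec_min([46, 44]): compare 46 with rec_min([44])
rec_min([44]) = 44  (base case)
Compare 46 with 44 -> 44
Compare 54 with 44 -> 44

44


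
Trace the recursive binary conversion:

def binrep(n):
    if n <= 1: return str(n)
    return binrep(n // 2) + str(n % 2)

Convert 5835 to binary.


binrep(5835) = binrep(2917) + '1'
binrep(2917) = binrep(1458) + '1'
binrep(1458) = binrep(729) + '0'
binrep(729) = binrep(364) + '1'
binrep(364) = binrep(182) + '0'
binrep(182) = binrep(91) + '0'
binrep(91) = binrep(45) + '1'
binrep(45) = binrep(22) + '1'
binrep(22) = binrep(11) + '0'
binrep(11) = binrep(5) + '1'
binrep(5) = binrep(2) + '1'
binrep(2) = binrep(1) + '0'
binrep(1) = '1'  (base case)
Concatenating: '1' + '0' + '1' + '1' + '0' + '1' + '1' + '0' + '0' + '1' + '0' + '1' + '1' = '1011011001011'

1011011001011


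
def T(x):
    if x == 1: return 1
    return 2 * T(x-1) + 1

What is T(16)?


T(16) = 2 * T(15) + 1
T(15) = 2 * T(14) + 1
T(14) = 2 * T(13) + 1
T(13) = 2 * T(12) + 1
T(12) = 2 * T(11) + 1
T(11) = 2 * T(10) + 1
T(10) = 2 * T(9) + 1
T(9) = 2 * T(8) + 1
T(8) = 2 * T(7) + 1
T(7) = 2 * T(6) + 1
T(6) = 2 * T(5) + 1
T(5) = 2 * T(4) + 1
T(4) = 2 * T(3) + 1
T(3) = 2 * T(2) + 1
T(2) = 2 * T(1) + 1
T(1) = 1  (base case)
T(2) = 2 * 1 + 1 = 3
T(3) = 2 * 3 + 1 = 7
T(4) = 2 * 7 + 1 = 15
T(5) = 2 * 15 + 1 = 31
T(6) = 2 * 31 + 1 = 63
T(7) = 2 * 63 + 1 = 127
T(8) = 2 * 127 + 1 = 255
T(9) = 2 * 255 + 1 = 511
T(10) = 2 * 511 + 1 = 1023
T(11) = 2 * 1023 + 1 = 2047
T(12) = 2 * 2047 + 1 = 4095
T(13) = 2 * 4095 + 1 = 8191
T(14) = 2 * 8191 + 1 = 16383
T(15) = 2 * 16383 + 1 = 32767
T(16) = 2 * 32767 + 1 = 65535

65535


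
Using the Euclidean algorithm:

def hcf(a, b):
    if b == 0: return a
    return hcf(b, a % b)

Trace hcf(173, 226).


hcf(173, 226) = hcf(226, 173)
hcf(226, 173) = hcf(173, 53)
hcf(173, 53) = hcf(53, 14)
hcf(53, 14) = hcf(14, 11)
hcf(14, 11) = hcf(11, 3)
hcf(11, 3) = hcf(3, 2)
hcf(3, 2) = hcf(2, 1)
hcf(2, 1) = hcf(1, 0)
hcf(1, 0) = 1  (base case)

1


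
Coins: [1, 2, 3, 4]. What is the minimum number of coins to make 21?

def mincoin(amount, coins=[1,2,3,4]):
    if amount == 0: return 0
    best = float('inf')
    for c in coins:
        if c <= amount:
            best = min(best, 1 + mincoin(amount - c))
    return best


Building up with DP:
mincoin(0) = 0
mincoin(1) = min(1+mincoin(0)=1+0=1) = 1
mincoin(2) = min(1+mincoin(1)=1+1=2, 1+mincoin(0)=1+0=1) = 1
mincoin(3) = min(1+mincoin(2)=1+1=2, 1+mincoin(1)=1+1=2, 1+mincoin(0)=1+0=1) = 1
mincoin(4) = min(1+mincoin(3)=1+1=2, 1+mincoin(2)=1+1=2, 1+mincoin(1)=1+1=2, 1+mincoin(0)=1+0=1) = 1
mincoin(5) = min(1+mincoin(4)=1+1=2, 1+mincoin(3)=1+1=2, 1+mincoin(2)=1+1=2, 1+mincoin(1)=1+1=2) = 2
mincoin(6) = min(1+mincoin(5)=1+2=3, 1+mincoin(4)=1+1=2, 1+mincoin(3)=1+1=2, 1+mincoin(2)=1+1=2) = 2
mincoin(7) = min(1+mincoin(6)=1+2=3, 1+mincoin(5)=1+2=3, 1+mincoin(4)=1+1=2, 1+mincoin(3)=1+1=2) = 2
mincoin(8) = min(1+mincoin(7)=1+2=3, 1+mincoin(6)=1+2=3, 1+mincoin(5)=1+2=3, 1+mincoin(4)=1+1=2) = 2
mincoin(9) = min(1+mincoin(8)=1+2=3, 1+mincoin(7)=1+2=3, 1+mincoin(6)=1+2=3, 1+mincoin(5)=1+2=3) = 3
mincoin(10) = min(1+mincoin(9)=1+3=4, 1+mincoin(8)=1+2=3, 1+mincoin(7)=1+2=3, 1+mincoin(6)=1+2=3) = 3
mincoin(11) = min(1+mincoin(10)=1+3=4, 1+mincoin(9)=1+3=4, 1+mincoin(8)=1+2=3, 1+mincoin(7)=1+2=3) = 3
mincoin(12) = min(1+mincoin(11)=1+3=4, 1+mincoin(10)=1+3=4, 1+mincoin(9)=1+3=4, 1+mincoin(8)=1+2=3) = 3
mincoin(13) = min(1+mincoin(12)=1+3=4, 1+mincoin(11)=1+3=4, 1+mincoin(10)=1+3=4, 1+mincoin(9)=1+3=4) = 4
mincoin(14) = min(1+mincoin(13)=1+4=5, 1+mincoin(12)=1+3=4, 1+mincoin(11)=1+3=4, 1+mincoin(10)=1+3=4) = 4
mincoin(15) = min(1+mincoin(14)=1+4=5, 1+mincoin(13)=1+4=5, 1+mincoin(12)=1+3=4, 1+mincoin(11)=1+3=4) = 4
mincoin(16) = min(1+mincoin(15)=1+4=5, 1+mincoin(14)=1+4=5, 1+mincoin(13)=1+4=5, 1+mincoin(12)=1+3=4) = 4
mincoin(17) = min(1+mincoin(16)=1+4=5, 1+mincoin(15)=1+4=5, 1+mincoin(14)=1+4=5, 1+mincoin(13)=1+4=5) = 5
mincoin(18) = min(1+mincoin(17)=1+5=6, 1+mincoin(16)=1+4=5, 1+mincoin(15)=1+4=5, 1+mincoin(14)=1+4=5) = 5
mincoin(19) = min(1+mincoin(18)=1+5=6, 1+mincoin(17)=1+5=6, 1+mincoin(16)=1+4=5, 1+mincoin(15)=1+4=5) = 5
mincoin(20) = min(1+mincoin(19)=1+5=6, 1+mincoin(18)=1+5=6, 1+mincoin(17)=1+5=6, 1+mincoin(16)=1+4=5) = 5
mincoin(21) = min(1+mincoin(20)=1+5=6, 1+mincoin(19)=1+5=6, 1+mincoin(18)=1+5=6, 1+mincoin(17)=1+5=6) = 6

6


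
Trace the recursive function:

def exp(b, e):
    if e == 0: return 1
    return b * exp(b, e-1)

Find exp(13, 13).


exp(13, 13)
= 13 * exp(13, 12)
= 13 * 13 * exp(13, 11)
= 13 * 13 * 13 * exp(13, 10)
= 13 * 13 * 13 * 13 * exp(13, 9)
= 13 * 13 * 13 * 13 * 13 * exp(13, 8)
= 13 * 13 * 13 * 13 * 13 * 13 * exp(13, 7)
= 13 * 13 * 13 * 13 * 13 * 13 * 13 * exp(13, 6)
= 13 * 13 * 13 * 13 * 13 * 13 * 13 * 13 * exp(13, 5)
= 13 * 13 * 13 * 13 * 13 * 13 * 13 * 13 * 13 * exp(13, 4)
= 13 * 13 * 13 * 13 * 13 * 13 * 13 * 13 * 13 * 13 * exp(13, 3)
= 13 * 13 * 13 * 13 * 13 * 13 * 13 * 13 * 13 * 13 * 13 * exp(13, 2)
= 13 * 13 * 13 * 13 * 13 * 13 * 13 * 13 * 13 * 13 * 13 * 13 * exp(13, 1)
= 13 * 13 * 13 * 13 * 13 * 13 * 13 * 13 * 13 * 13 * 13 * 13 * 13 * exp(13, 0)
= 13 * 13 * 13 * 13 * 13 * 13 * 13 * 13 * 13 * 13 * 13 * 13 * 13 * 1
= 302875106592253

302875106592253


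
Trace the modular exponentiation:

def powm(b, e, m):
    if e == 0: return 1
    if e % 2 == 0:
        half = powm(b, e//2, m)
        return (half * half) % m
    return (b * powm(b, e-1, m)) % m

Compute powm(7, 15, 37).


powm(7, 15, 37): e is odd, compute powm(7, 14, 37)
  powm(7, 14, 37): e is even, compute powm(7, 7, 37)
    powm(7, 7, 37): e is odd, compute powm(7, 6, 37)
      powm(7, 6, 37): e is even, compute powm(7, 3, 37)
        powm(7, 3, 37): e is odd, compute powm(7, 2, 37)
          powm(7, 2, 37): e is even, compute powm(7, 1, 37)
          powm(7, 1, 37): e is odd, compute powm(7, 0, 37)
          powm(7, 0, 37) = 1
          (7 * 1) % 37 = 7
          half=7, (7*7) % 37 = 12
        (7 * 12) % 37 = 10
      half=10, (10*10) % 37 = 26
    (7 * 26) % 37 = 34
  half=34, (34*34) % 37 = 9
(7 * 9) % 37 = 26

26


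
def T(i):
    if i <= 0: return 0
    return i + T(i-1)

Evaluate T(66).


T(66)
= 66 + 65 + 64 + 63 + 62 + 61 + 60 + 59 + 58 + 57 + 56 + 55 + 54 + 53 + 52 + 51 + 50 + 49 + 48 + 47 + 46 + 45 + 44 + 43 + 42 + 41 + 40 + 39 + 38 + 37 + 36 + 35 + 34 + 33 + 32 + 31 + 30 + 29 + 28 + 27 + 26 + 25 + 24 + 23 + 22 + 21 + 20 + 19 + 18 + 17 + 16 + 15 + 14 + 13 + 12 + 11 + 10 + 9 + 8 + 7 + 6 + 5 + 4 + 3 + 2 + 1 + T(0)
= 66 + 65 + 64 + 63 + 62 + 61 + 60 + 59 + 58 + 57 + 56 + 55 + 54 + 53 + 52 + 51 + 50 + 49 + 48 + 47 + 46 + 45 + 44 + 43 + 42 + 41 + 40 + 39 + 38 + 37 + 36 + 35 + 34 + 33 + 32 + 31 + 30 + 29 + 28 + 27 + 26 + 25 + 24 + 23 + 22 + 21 + 20 + 19 + 18 + 17 + 16 + 15 + 14 + 13 + 12 + 11 + 10 + 9 + 8 + 7 + 6 + 5 + 4 + 3 + 2 + 1 + 0
= 2211

2211


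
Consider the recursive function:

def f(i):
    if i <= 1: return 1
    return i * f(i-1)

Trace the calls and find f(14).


f(14)
= 14 * f(13)
= 14 * 13 * f(12)
= 14 * 13 * 12 * f(11)
= 14 * 13 * 12 * 11 * f(10)
= 14 * 13 * 12 * 11 * 10 * f(9)
= 14 * 13 * 12 * 11 * 10 * 9 * f(8)
= 14 * 13 * 12 * 11 * 10 * 9 * 8 * f(7)
= 14 * 13 * 12 * 11 * 10 * 9 * 8 * 7 * f(6)
= 14 * 13 * 12 * 11 * 10 * 9 * 8 * 7 * 6 * f(5)
= 14 * 13 * 12 * 11 * 10 * 9 * 8 * 7 * 6 * 5 * f(4)
= 14 * 13 * 12 * 11 * 10 * 9 * 8 * 7 * 6 * 5 * 4 * f(3)
= 14 * 13 * 12 * 11 * 10 * 9 * 8 * 7 * 6 * 5 * 4 * 3 * f(2)
= 14 * 13 * 12 * 11 * 10 * 9 * 8 * 7 * 6 * 5 * 4 * 3 * 2 * f(1)
= 14 * 13 * 12 * 11 * 10 * 9 * 8 * 7 * 6 * 5 * 4 * 3 * 2 * 1
= 87178291200

87178291200


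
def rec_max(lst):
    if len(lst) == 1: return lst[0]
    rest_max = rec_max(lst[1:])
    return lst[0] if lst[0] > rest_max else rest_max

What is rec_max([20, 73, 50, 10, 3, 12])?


rec_max([20, 73, 50, 10, 3, 12]): compare 20 with rec_max([73, 50, 10, 3, 12])
rec_max([73, 50, 10, 3, 12]): compare 73 with rec_max([50, 10, 3, 12])
rec_max([50, 10, 3, 12]): compare 50 with rec_max([10, 3, 12])
rec_max([10, 3, 12]): compare 10 with rec_max([3, 12])
rec_max([3, 12]): compare 3 with rec_max([12])
rec_max([12]) = 12  (base case)
Compare 3 with 12 -> 12
Compare 10 with 12 -> 12
Compare 50 with 12 -> 50
Compare 73 with 50 -> 73
Compare 20 with 73 -> 73

73
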